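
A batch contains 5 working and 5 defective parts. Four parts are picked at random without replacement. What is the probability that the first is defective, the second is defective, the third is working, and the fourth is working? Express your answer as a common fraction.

5/63

Multiply the probability of each draw given the previous ones:
P = 5/10 × 4/9 × 5/8 × 4/7 = 400/5040 = 5/63.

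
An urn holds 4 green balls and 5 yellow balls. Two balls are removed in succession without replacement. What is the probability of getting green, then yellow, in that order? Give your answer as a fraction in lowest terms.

Each draw changes the counts, so multiply the conditional probabilities along the sequence:
P = 4/9 × 5/8 = 20/72 = 5/18.

5/18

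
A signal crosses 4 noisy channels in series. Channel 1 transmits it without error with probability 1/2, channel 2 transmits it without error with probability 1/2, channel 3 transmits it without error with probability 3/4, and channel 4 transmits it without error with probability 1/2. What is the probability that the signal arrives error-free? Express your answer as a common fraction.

The events are sequential, so multiply the conditional probabilities:
P = 1/2 × 1/2 × 3/4 × 1/2 = 3/32.

3/32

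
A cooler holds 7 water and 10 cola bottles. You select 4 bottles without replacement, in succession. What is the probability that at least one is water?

P(no water) = 10/17 × 9/16 × 8/15 × 7/14 = 5040/57120 = 3/34.
P(at least one) = 1 − 3/34 = 31/34.

31/34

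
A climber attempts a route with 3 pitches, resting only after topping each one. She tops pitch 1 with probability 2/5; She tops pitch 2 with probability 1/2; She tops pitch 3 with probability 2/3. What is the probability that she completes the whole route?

2/15

Each stage is reached only if all earlier stages succeed, so
P = 2/5 × 1/2 × 2/3 = 4/30 = 2/15.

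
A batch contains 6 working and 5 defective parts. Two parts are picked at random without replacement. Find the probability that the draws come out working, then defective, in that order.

3/11

Chain rule:
P = 6/11 × 5/10 = 30/110 = 3/11.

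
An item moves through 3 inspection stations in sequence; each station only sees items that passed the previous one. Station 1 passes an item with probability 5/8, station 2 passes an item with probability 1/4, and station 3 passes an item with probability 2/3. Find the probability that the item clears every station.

Multiplying along the chain,
P = 5/8 × 1/4 × 2/3 = 10/96 = 5/48.

5/48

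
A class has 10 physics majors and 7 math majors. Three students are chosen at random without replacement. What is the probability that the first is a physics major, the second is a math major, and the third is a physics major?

21/136

Each draw changes the counts, so multiply the conditional probabilities along the sequence:
P = 10/17 × 7/16 × 9/15 = 630/4080 = 21/136.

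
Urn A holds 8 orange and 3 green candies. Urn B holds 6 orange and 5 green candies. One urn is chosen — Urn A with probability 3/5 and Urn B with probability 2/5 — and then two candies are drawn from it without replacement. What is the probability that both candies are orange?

From Urn A: P(both orange) = (8/11)(7/10) = 28/55.
From Urn B: P(both orange) = (6/11)(5/10) = 3/11.
Total probability = (3/5)(28/55) + (2/5)(3/11) = 114/275.

114/275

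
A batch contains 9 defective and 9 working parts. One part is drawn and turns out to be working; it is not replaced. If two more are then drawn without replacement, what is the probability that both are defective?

With the first part removed, 9 defective remain out of 17.
P = 9/17 × 8/16 = 72/272 = 9/34.

9/34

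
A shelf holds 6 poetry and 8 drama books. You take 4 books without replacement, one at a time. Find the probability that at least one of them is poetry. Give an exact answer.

P(no poetry) = 8/14 × 7/13 × 6/12 × 5/11 = 1680/24024 = 10/143.
P(at least one) = 1 − 10/143 = 133/143.

133/143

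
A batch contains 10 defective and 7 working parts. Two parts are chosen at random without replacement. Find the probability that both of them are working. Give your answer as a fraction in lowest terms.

P(every draw is working) = 7/17 × 6/16 = 42/272 = 21/136.

21/136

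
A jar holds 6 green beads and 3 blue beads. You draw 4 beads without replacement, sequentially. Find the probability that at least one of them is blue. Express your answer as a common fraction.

P(no blue) = 6/9 × 5/8 × 4/7 × 3/6 = 360/3024 = 5/42.
P(at least one) = 1 − 5/42 = 37/42.

37/42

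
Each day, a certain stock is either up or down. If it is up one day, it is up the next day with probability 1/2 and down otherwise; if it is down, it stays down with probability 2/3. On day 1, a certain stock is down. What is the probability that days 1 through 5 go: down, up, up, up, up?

1/24

Day 1 is given. For each transition, use the conditional probability from the current state:
P(up | down) = 1/3; P(up | up) = 1/2; P(up | up) = 1/2; P(up | up) = 1/2.
P = 1/3 × 1/2 × 1/2 × 1/2 = 1/24.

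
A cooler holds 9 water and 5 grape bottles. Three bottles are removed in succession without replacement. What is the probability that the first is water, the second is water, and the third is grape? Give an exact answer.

Each draw changes the counts, so multiply the conditional probabilities along the sequence:
P = 9/14 × 8/13 × 5/12 = 360/2184 = 15/91.

15/91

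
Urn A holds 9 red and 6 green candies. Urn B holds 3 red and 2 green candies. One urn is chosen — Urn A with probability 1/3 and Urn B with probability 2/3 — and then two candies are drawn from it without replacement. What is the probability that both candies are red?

11/35

From Urn A: P(both red) = (9/15)(8/14) = 12/35.
From Urn B: P(both red) = (3/5)(2/4) = 3/10.
Total probability = (1/3)(12/35) + (2/3)(3/10) = 11/35.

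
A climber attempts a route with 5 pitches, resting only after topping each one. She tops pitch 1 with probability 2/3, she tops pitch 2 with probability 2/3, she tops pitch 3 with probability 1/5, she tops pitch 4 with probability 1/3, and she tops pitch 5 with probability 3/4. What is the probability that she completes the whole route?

1/45

The events are sequential, so multiply the conditional probabilities:
P = 2/3 × 2/3 × 1/5 × 1/3 × 3/4 = 12/540 = 1/45.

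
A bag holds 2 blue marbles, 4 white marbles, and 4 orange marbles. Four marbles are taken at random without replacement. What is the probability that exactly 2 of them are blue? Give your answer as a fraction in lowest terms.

2/15

One ordering (blue drawn first) has probability 2/10 × 1/9 × 8/8 × 7/7 = 112/5040 = 1/45.
There are C(4,2) = 6 such orderings, each equally likely, so P = 6 × 1/45 = 2/15.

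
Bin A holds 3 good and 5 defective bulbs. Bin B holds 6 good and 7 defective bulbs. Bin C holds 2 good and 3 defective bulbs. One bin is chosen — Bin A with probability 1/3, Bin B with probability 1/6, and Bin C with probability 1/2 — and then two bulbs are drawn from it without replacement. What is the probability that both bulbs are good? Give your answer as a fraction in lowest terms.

643/5460

From Bin A: P(both good) = (3/8)(2/7) = 3/28.
From Bin B: P(both good) = (6/13)(5/12) = 5/26.
From Bin C: P(both good) = (2/5)(1/4) = 1/10.
Total probability = (1/3)(3/28) + (1/6)(5/26) + (1/2)(1/10) = 643/5460.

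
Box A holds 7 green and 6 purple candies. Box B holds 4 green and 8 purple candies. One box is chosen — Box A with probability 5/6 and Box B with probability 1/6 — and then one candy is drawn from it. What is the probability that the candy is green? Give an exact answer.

59/117

From Box A: P(green) = 7/13.
From Box B: P(green) = 4/12.
Total probability = (5/6)(7/13) + (1/6)(4/12) = 59/117.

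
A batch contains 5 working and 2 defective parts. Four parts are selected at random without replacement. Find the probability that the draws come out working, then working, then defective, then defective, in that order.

1/21

Each draw changes the counts, so multiply the conditional probabilities along the sequence:
P = 5/7 × 4/6 × 2/5 × 1/4 = 40/840 = 1/21.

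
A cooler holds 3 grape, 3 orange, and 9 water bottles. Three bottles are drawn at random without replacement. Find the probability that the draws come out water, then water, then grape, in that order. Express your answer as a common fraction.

36/455

Each draw changes the counts, so multiply the conditional probabilities along the sequence:
P = 9/15 × 8/14 × 3/13 = 216/2730 = 36/455.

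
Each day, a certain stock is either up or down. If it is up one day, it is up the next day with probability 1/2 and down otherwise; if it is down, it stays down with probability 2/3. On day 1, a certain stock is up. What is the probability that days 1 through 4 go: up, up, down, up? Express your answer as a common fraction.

Day 1 is given. For each transition, use the conditional probability from the current state:
P(up | up) = 1/2; P(down | up) = 1/2; P(up | down) = 1/3.
P = 1/2 × 1/2 × 1/3 = 1/12.

1/12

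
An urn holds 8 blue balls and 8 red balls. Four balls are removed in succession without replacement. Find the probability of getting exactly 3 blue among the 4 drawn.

One ordering (blue drawn first) has probability 8/16 × 7/15 × 6/14 × 8/13 = 2688/43680 = 4/65.
There are C(4,3) = 4 such orderings, each equally likely, so P = 4 × 4/65 = 16/65.

16/65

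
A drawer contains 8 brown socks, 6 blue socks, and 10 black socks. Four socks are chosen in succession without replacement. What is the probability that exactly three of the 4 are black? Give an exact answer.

One ordering (black drawn first) has probability 10/24 × 9/23 × 8/22 × 14/21 = 10080/255024 = 10/253.
There are C(4,3) = 4 such orderings, each equally likely, so P = 4 × 10/253 = 40/253.

40/253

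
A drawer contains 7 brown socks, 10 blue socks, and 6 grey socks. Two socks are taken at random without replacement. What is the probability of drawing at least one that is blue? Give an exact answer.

175/253

P(no blue) = 13/23 × 12/22 = 156/506 = 78/253.
P(at least one) = 1 − 78/253 = 175/253.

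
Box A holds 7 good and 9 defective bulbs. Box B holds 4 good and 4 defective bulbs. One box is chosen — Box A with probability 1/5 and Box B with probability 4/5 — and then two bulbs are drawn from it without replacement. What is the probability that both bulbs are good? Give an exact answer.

289/1400

From Box A: P(both good) = (7/16)(6/15) = 7/40.
From Box B: P(both good) = (4/8)(3/7) = 3/14.
Total probability = (1/5)(7/40) + (4/5)(3/14) = 289/1400.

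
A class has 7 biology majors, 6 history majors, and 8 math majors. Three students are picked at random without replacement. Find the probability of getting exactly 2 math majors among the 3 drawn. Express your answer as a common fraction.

26/95

One ordering (math majors drawn first) has probability 8/21 × 7/20 × 13/19 = 728/7980 = 26/285.
There are C(3,2) = 3 such orderings, each equally likely, so P = 3 × 26/285 = 26/95.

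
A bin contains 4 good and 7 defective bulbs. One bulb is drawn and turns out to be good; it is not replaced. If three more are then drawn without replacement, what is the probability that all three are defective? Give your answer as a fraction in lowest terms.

After the first draw, 7 of the remaining 10 bulbs are defective.
P = 7/10 × 6/9 × 5/8 = 210/720 = 7/24.

7/24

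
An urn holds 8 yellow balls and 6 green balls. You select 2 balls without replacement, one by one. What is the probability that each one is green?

P(all green) = 6/14 × 5/13 = 30/182 = 15/91.

15/91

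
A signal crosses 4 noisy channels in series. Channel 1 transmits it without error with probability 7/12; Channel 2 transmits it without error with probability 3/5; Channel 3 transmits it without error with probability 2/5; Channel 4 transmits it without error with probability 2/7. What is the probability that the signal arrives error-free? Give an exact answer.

1/25

Multiplying along the chain,
P = 7/12 × 3/5 × 2/5 × 2/7 = 84/2100 = 1/25.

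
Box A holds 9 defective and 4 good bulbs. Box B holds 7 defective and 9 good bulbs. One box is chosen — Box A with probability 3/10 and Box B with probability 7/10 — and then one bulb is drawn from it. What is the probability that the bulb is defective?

1069/2080

From Box A: P(defective) = 9/13.
From Box B: P(defective) = 7/16.
Total probability = (3/10)(9/13) + (7/10)(7/16) = 1069/2080.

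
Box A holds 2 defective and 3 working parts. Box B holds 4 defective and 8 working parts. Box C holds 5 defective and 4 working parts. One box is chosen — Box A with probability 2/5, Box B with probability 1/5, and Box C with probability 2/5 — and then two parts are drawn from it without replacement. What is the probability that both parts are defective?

419/2475

From Box A: P(both defective) = (2/5)(1/4) = 1/10.
From Box B: P(both defective) = (4/12)(3/11) = 1/11.
From Box C: P(both defective) = (5/9)(4/8) = 5/18.
Total probability = (2/5)(1/10) + (1/5)(1/11) + (2/5)(5/18) = 419/2475.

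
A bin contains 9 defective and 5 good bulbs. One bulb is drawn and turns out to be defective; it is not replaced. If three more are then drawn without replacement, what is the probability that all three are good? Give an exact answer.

After the first draw, 5 of the remaining 13 bulbs are good.
P = 5/13 × 4/12 × 3/11 = 60/1716 = 5/143.

5/143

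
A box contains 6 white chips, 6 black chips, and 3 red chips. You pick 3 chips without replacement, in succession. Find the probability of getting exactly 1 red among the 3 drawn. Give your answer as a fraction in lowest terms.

198/455

One ordering (red drawn first) has probability 3/15 × 12/14 × 11/13 = 396/2730 = 66/455.
There are C(3,1) = 3 such orderings, each equally likely, so P = 3 × 66/455 = 198/455.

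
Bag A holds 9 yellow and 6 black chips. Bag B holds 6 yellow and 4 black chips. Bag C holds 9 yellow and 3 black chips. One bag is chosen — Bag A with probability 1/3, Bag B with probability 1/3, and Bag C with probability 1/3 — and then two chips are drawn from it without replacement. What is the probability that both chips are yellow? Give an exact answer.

From Bag A: P(both yellow) = (9/15)(8/14) = 12/35.
From Bag B: P(both yellow) = (6/10)(5/9) = 1/3.
From Bag C: P(both yellow) = (9/12)(8/11) = 6/11.
Total probability = (1/3)(12/35) + (1/3)(1/3) + (1/3)(6/11) = 1411/3465.

1411/3465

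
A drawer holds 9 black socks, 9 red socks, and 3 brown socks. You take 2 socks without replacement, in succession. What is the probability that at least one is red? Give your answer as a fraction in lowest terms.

P(no red) = 12/21 × 11/20 = 132/420 = 11/35.
P(at least one) = 1 − 11/35 = 24/35.

24/35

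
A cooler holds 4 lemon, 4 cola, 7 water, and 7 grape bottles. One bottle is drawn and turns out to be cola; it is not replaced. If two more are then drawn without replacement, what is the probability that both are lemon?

1/35

After the first draw, 4 of the remaining 21 bottles are lemon.
P = 4/21 × 3/20 = 12/420 = 1/35.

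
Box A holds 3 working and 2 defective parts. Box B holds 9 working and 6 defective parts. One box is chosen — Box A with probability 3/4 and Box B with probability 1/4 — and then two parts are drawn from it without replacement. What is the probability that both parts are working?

87/280

From Box A: P(both working) = (3/5)(2/4) = 3/10.
From Box B: P(both working) = (9/15)(8/14) = 12/35.
Total probability = (3/4)(3/10) + (1/4)(12/35) = 87/280.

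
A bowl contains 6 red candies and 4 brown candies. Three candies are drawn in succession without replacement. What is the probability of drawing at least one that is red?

P(no red) = 4/10 × 3/9 × 2/8 = 24/720 = 1/30.
P(at least one) = 1 − 1/30 = 29/30.

29/30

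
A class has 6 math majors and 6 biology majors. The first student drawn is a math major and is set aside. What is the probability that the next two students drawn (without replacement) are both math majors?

2/11

After the first draw, 5 of the remaining 11 students are math majors.
P = 5/11 × 4/10 = 20/110 = 2/11.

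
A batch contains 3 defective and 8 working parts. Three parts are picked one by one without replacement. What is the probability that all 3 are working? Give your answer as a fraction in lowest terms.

56/165

P(all working) = 8/11 × 7/10 × 6/9 = 336/990 = 56/165.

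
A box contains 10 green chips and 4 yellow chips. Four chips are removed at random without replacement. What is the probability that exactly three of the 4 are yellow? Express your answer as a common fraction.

40/1001

One ordering (yellow drawn first) has probability 4/14 × 3/13 × 2/12 × 10/11 = 240/24024 = 10/1001.
There are C(4,3) = 4 such orderings, each equally likely, so P = 4 × 10/1001 = 40/1001.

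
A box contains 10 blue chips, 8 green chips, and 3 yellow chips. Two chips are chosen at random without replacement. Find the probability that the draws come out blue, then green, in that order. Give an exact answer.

4/21

Chain rule:
P = 10/21 × 8/20 = 80/420 = 4/21.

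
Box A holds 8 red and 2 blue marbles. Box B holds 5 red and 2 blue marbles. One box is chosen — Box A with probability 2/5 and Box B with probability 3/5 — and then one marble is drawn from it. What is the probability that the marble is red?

131/175

From Box A: P(red) = 8/10.
From Box B: P(red) = 5/7.
Total probability = (2/5)(8/10) + (3/5)(5/7) = 131/175.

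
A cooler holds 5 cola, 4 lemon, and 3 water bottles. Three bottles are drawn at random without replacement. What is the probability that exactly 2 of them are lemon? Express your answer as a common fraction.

12/55

One ordering (lemon drawn first) has probability 4/12 × 3/11 × 8/10 = 96/1320 = 4/55.
There are C(3,2) = 3 such orderings, each equally likely, so P = 3 × 4/55 = 12/55.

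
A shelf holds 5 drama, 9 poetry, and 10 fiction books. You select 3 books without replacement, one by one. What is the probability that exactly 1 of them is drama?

One ordering (drama drawn first) has probability 5/24 × 19/23 × 18/22 = 1710/12144 = 285/2024.
There are C(3,1) = 3 such orderings, each equally likely, so P = 3 × 285/2024 = 855/2024.

855/2024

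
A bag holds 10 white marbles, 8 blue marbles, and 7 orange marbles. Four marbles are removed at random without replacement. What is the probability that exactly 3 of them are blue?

476/6325

One ordering (blue drawn first) has probability 8/25 × 7/24 × 6/23 × 17/22 = 5712/303600 = 119/6325.
There are C(4,3) = 4 such orderings, each equally likely, so P = 4 × 119/6325 = 476/6325.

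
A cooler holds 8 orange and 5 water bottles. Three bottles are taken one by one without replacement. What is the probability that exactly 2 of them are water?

40/143

One ordering (water drawn first) has probability 5/13 × 4/12 × 8/11 = 160/1716 = 40/429.
There are C(3,2) = 3 such orderings, each equally likely, so P = 3 × 40/429 = 40/143.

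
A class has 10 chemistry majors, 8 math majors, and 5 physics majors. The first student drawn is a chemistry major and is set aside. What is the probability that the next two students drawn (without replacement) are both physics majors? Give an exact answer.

10/231

After the first draw, 5 of the remaining 22 students are physics majors.
P = 5/22 × 4/21 = 20/462 = 10/231.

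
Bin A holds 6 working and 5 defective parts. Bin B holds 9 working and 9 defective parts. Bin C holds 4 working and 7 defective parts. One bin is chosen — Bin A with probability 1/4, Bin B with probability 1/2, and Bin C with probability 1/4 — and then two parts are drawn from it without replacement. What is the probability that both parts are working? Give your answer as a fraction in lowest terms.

797/3740

From Bin A: P(both working) = (6/11)(5/10) = 3/11.
From Bin B: P(both working) = (9/18)(8/17) = 4/17.
From Bin C: P(both working) = (4/11)(3/10) = 6/55.
Total probability = (1/4)(3/11) + (1/2)(4/17) + (1/4)(6/55) = 797/3740.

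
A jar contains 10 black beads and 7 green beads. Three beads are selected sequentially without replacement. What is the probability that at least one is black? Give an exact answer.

129/136

P(no black) = 7/17 × 6/16 × 5/15 = 210/4080 = 7/136.
P(at least one) = 1 − 7/136 = 129/136.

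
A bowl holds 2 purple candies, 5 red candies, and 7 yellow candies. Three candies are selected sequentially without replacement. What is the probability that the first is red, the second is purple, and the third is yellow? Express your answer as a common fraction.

Multiply the probability of each draw given the previous ones:
P = 5/14 × 2/13 × 7/12 = 70/2184 = 5/156.

5/156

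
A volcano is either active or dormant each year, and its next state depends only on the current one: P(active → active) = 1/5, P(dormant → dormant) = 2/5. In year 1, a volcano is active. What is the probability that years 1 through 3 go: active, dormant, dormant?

8/25

Year 1 is given. For each transition, use the conditional probability from the current state:
P(dormant | active) = 4/5; P(dormant | dormant) = 2/5.
P = 4/5 × 2/5 = 8/25.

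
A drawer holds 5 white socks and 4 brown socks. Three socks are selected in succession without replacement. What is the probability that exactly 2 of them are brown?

5/14

One ordering (brown drawn first) has probability 4/9 × 3/8 × 5/7 = 60/504 = 5/42.
There are C(3,2) = 3 such orderings, each equally likely, so P = 3 × 5/42 = 5/14.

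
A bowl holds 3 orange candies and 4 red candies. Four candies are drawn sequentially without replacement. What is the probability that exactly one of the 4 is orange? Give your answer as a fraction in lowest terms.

One ordering (orange drawn first) has probability 3/7 × 4/6 × 3/5 × 2/4 = 72/840 = 3/35.
There are C(4,1) = 4 such orderings, each equally likely, so P = 4 × 3/35 = 12/35.

12/35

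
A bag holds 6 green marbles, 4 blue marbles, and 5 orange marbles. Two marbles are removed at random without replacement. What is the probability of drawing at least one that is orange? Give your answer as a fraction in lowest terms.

4/7

P(no orange) = 10/15 × 9/14 = 90/210 = 3/7.
P(at least one) = 1 − 3/7 = 4/7.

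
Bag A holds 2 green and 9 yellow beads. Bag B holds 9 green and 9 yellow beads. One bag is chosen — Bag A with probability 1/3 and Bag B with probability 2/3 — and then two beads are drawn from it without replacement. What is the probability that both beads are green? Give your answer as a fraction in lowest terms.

From Bag A: P(both green) = (2/11)(1/10) = 1/55.
From Bag B: P(both green) = (9/18)(8/17) = 4/17.
Total probability = (1/3)(1/55) + (2/3)(4/17) = 457/2805.

457/2805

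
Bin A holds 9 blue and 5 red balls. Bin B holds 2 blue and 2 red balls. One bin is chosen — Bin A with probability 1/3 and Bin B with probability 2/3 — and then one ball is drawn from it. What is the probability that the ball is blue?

23/42

From Bin A: P(blue) = 9/14.
From Bin B: P(blue) = 2/4.
Total probability = (1/3)(9/14) + (2/3)(2/4) = 23/42.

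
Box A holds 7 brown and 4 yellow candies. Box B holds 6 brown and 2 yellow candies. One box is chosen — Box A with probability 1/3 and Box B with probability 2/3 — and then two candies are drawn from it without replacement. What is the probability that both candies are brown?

From Box A: P(both brown) = (7/11)(6/10) = 21/55.
From Box B: P(both brown) = (6/8)(5/7) = 15/28.
Total probability = (1/3)(21/55) + (2/3)(15/28) = 373/770.

373/770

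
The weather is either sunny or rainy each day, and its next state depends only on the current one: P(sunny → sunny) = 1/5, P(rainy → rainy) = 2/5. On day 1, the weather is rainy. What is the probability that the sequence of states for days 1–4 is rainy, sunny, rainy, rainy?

24/125

Day 1 is given. For each transition, use the conditional probability from the current state:
P(sunny | rainy) = 3/5; P(rainy | sunny) = 4/5; P(rainy | rainy) = 2/5.
P = 3/5 × 4/5 × 2/5 = 24/125.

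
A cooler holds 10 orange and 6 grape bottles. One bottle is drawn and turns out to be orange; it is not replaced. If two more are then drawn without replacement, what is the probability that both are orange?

After the first draw, 9 of the remaining 15 bottles are orange.
P = 9/15 × 8/14 = 72/210 = 12/35.

12/35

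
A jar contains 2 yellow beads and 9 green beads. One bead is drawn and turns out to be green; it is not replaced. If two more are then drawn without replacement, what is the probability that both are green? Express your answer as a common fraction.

With the first bead removed, 8 green remain out of 10.
P = 8/10 × 7/9 = 56/90 = 28/45.

28/45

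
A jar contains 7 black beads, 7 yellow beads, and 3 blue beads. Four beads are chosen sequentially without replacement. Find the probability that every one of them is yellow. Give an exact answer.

P(every draw is yellow) = 7/17 × 6/16 × 5/15 × 4/14 = 840/57120 = 1/68.

1/68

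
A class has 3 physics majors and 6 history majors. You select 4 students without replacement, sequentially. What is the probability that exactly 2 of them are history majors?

One ordering (history majors drawn first) has probability 6/9 × 5/8 × 3/7 × 2/6 = 180/3024 = 5/84.
There are C(4,2) = 6 such orderings, each equally likely, so P = 6 × 5/84 = 5/14.

5/14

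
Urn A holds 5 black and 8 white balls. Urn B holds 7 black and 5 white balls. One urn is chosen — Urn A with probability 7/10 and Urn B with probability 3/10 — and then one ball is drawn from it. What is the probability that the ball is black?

From Urn A: P(black) = 5/13.
From Urn B: P(black) = 7/12.
Total probability = (7/10)(5/13) + (3/10)(7/12) = 231/520.

231/520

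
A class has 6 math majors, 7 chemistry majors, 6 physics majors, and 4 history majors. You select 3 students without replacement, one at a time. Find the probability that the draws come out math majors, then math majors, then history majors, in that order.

Each draw changes the counts, so multiply the conditional probabilities along the sequence:
P = 6/23 × 5/22 × 4/21 = 120/10626 = 20/1771.

20/1771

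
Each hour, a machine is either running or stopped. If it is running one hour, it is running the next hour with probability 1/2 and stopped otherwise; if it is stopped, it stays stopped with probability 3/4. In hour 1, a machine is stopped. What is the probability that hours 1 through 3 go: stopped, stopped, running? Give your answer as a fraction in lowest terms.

3/16

Hour 1 is given. For each transition, use the conditional probability from the current state:
P(stopped | stopped) = 3/4; P(running | stopped) = 1/4.
P = 3/4 × 1/4 = 3/16.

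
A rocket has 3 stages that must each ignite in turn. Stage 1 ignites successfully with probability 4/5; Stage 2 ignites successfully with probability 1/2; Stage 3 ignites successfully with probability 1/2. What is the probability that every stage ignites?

The events are sequential, so multiply the conditional probabilities:
P = 4/5 × 1/2 × 1/2 = 4/20 = 1/5.

1/5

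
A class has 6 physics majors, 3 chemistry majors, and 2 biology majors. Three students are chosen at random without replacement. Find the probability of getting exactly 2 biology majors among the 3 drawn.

One ordering (biology majors drawn first) has probability 2/11 × 1/10 × 9/9 = 18/990 = 1/55.
There are C(3,2) = 3 such orderings, each equally likely, so P = 3 × 1/55 = 3/55.

3/55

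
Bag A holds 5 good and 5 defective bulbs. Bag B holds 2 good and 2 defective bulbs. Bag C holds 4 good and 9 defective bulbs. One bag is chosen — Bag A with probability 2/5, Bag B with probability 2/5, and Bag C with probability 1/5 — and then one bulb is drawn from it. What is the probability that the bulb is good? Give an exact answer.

6/13

From Bag A: P(good) = 5/10.
From Bag B: P(good) = 2/4.
From Bag C: P(good) = 4/13.
Total probability = (2/5)(5/10) + (2/5)(2/4) + (1/5)(4/13) = 6/13.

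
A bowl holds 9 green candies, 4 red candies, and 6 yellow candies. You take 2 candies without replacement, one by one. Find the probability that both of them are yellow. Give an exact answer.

5/57

P(every draw is yellow) = 6/19 × 5/18 = 30/342 = 5/57.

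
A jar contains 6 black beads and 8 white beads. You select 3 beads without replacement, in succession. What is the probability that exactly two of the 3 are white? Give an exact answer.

6/13

One ordering (white drawn first) has probability 8/14 × 7/13 × 6/12 = 336/2184 = 2/13.
There are C(3,2) = 3 such orderings, each equally likely, so P = 3 × 2/13 = 6/13.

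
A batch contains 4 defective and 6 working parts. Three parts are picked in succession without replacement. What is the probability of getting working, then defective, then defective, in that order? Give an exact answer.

Each draw changes the counts, so multiply the conditional probabilities along the sequence:
P = 6/10 × 4/9 × 3/8 = 72/720 = 1/10.

1/10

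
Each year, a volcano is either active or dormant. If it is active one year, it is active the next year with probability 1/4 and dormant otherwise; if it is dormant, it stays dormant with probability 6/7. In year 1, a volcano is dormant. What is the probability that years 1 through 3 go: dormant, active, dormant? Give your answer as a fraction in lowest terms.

3/28

Year 1 is given. For each transition, use the conditional probability from the current state:
P(active | dormant) = 1/7; P(dormant | active) = 3/4.
P = 1/7 × 3/4 = 3/28.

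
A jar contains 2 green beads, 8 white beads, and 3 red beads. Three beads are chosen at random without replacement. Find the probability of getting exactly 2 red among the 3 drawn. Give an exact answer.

One ordering (red drawn first) has probability 3/13 × 2/12 × 10/11 = 60/1716 = 5/143.
There are C(3,2) = 3 such orderings, each equally likely, so P = 3 × 5/143 = 15/143.

15/143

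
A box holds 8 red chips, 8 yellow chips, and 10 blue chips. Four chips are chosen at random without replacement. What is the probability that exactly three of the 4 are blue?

One ordering (blue drawn first) has probability 10/26 × 9/25 × 8/24 × 16/23 = 11520/358800 = 48/1495.
There are C(4,3) = 4 such orderings, each equally likely, so P = 4 × 48/1495 = 192/1495.

192/1495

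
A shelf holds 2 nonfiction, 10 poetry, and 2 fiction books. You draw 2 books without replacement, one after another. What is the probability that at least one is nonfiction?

25/91

P(no nonfiction) = 12/14 × 11/13 = 132/182 = 66/91.
P(at least one) = 1 − 66/91 = 25/91.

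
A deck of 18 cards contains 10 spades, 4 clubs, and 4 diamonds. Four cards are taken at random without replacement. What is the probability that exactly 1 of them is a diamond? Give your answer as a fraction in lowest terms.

364/765

One ordering (a diamond drawn first) has probability 4/18 × 14/17 × 13/16 × 12/15 = 8736/73440 = 91/765.
There are C(4,1) = 4 such orderings, each equally likely, so P = 4 × 91/765 = 364/765.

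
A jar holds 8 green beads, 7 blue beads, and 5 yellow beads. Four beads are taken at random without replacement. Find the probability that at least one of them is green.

290/323

P(no green) = 12/20 × 11/19 × 10/18 × 9/17 = 11880/116280 = 33/323.
P(at least one) = 1 − 33/323 = 290/323.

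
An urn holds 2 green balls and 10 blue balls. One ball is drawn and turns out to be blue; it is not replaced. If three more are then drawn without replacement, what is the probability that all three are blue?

After the first draw, 9 of the remaining 11 balls are blue.
P = 9/11 × 8/10 × 7/9 = 504/990 = 28/55.

28/55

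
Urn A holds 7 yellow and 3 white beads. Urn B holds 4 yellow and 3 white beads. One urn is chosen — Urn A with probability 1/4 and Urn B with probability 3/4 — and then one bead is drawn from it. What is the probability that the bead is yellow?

From Urn A: P(yellow) = 7/10.
From Urn B: P(yellow) = 4/7.
Total probability = (1/4)(7/10) + (3/4)(4/7) = 169/280.

169/280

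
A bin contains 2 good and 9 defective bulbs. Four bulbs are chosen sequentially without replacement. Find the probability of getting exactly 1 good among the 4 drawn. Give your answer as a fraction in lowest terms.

One ordering (good drawn first) has probability 2/11 × 9/10 × 8/9 × 7/8 = 1008/7920 = 7/55.
There are C(4,1) = 4 such orderings, each equally likely, so P = 4 × 7/55 = 28/55.

28/55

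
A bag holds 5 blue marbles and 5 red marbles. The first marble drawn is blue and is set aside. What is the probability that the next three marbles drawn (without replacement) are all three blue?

1/21

After the first draw, 4 of the remaining 9 marbles are blue.
P = 4/9 × 3/8 × 2/7 = 24/504 = 1/21.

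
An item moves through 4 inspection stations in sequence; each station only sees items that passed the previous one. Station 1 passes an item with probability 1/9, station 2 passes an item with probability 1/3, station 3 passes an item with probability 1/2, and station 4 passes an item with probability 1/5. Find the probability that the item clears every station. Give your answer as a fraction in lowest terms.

Each stage is reached only if all earlier stages succeed, so
P = 1/9 × 1/3 × 1/2 × 1/5 = 1/270.

1/270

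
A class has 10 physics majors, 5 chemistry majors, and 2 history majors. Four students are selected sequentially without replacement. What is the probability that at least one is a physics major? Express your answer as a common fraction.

67/68

P(no physics majors) = 7/17 × 6/16 × 5/15 × 4/14 = 840/57120 = 1/68.
P(at least one) = 1 − 1/68 = 67/68.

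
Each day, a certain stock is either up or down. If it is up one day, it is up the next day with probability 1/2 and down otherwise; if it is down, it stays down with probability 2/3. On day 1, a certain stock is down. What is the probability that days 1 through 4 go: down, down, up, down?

1/9

Day 1 is given. For each transition, use the conditional probability from the current state:
P(down | down) = 2/3; P(up | down) = 1/3; P(down | up) = 1/2.
P = 2/3 × 1/3 × 1/2 = 2/18 = 1/9.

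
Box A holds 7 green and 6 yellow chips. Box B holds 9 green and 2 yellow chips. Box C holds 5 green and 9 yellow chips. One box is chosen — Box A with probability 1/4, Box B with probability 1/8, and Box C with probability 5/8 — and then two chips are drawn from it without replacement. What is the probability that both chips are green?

From Box A: P(both green) = (7/13)(6/12) = 7/26.
From Box B: P(both green) = (9/11)(8/10) = 36/55.
From Box C: P(both green) = (5/14)(4/13) = 10/91.
Total probability = (1/4)(7/26) + (1/8)(36/55) + (5/8)(10/91) = 8721/40040.

8721/40040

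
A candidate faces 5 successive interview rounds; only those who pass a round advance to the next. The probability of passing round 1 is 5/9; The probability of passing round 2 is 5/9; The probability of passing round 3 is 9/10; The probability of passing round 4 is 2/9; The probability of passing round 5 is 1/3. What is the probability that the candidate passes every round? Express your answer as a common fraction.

5/243

Each stage is reached only if all earlier stages succeed, so
P = 5/9 × 5/9 × 9/10 × 2/9 × 1/3 = 450/21870 = 5/243.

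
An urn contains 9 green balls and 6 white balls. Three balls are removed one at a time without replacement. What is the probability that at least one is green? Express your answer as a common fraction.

P(no green) = 6/15 × 5/14 × 4/13 = 120/2730 = 4/91.
P(at least one) = 1 − 4/91 = 87/91.

87/91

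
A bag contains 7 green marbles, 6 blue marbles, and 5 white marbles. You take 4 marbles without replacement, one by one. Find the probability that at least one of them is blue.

P(no blue) = 12/18 × 11/17 × 10/16 × 9/15 = 11880/73440 = 11/68.
P(at least one) = 1 − 11/68 = 57/68.

57/68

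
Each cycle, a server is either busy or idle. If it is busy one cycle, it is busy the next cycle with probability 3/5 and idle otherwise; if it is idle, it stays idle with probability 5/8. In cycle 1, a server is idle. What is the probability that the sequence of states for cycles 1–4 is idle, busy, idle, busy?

Cycle 1 is given. For each transition, use the conditional probability from the current state:
P(busy | idle) = 3/8; P(idle | busy) = 2/5; P(busy | idle) = 3/8.
P = 3/8 × 2/5 × 3/8 = 18/320 = 9/160.

9/160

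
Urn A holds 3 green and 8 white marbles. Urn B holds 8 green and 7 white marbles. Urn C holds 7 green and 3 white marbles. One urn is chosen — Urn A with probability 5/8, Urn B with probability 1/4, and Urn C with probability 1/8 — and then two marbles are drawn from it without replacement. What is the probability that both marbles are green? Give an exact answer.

From Urn A: P(both green) = (3/11)(2/10) = 3/55.
From Urn B: P(both green) = (8/15)(7/14) = 4/15.
From Urn C: P(both green) = (7/10)(6/9) = 7/15.
Total probability = (5/8)(3/55) + (1/4)(4/15) + (1/8)(7/15) = 7/44.

7/44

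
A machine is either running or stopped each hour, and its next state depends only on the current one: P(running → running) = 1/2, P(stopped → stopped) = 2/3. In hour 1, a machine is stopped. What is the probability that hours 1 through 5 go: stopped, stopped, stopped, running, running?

Hour 1 is given. For each transition, use the conditional probability from the current state:
P(stopped | stopped) = 2/3; P(stopped | stopped) = 2/3; P(running | stopped) = 1/3; P(running | running) = 1/2.
P = 2/3 × 2/3 × 1/3 × 1/2 = 4/54 = 2/27.

2/27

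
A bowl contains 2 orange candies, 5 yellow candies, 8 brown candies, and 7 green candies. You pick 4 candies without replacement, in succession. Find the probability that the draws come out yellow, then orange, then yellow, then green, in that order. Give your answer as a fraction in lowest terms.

Multiply the probability of each draw given the previous ones:
P = 5/22 × 2/21 × 4/20 × 7/19 = 280/175560 = 1/627.

1/627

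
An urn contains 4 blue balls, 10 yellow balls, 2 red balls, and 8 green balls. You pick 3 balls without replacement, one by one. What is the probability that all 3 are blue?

P(every draw is blue) = 4/24 × 3/23 × 2/22 = 24/12144 = 1/506.

1/506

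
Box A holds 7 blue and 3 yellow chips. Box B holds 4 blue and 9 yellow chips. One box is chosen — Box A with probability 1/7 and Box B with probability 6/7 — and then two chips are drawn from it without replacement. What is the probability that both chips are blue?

181/1365

From Box A: P(both blue) = (7/10)(6/9) = 7/15.
From Box B: P(both blue) = (4/13)(3/12) = 1/13.
Total probability = (1/7)(7/15) + (6/7)(1/13) = 181/1365.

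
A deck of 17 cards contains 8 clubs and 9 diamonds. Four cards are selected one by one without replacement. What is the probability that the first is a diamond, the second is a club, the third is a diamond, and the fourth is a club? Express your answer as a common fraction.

6/85

Chain rule:
P = 9/17 × 8/16 × 8/15 × 7/14 = 4032/57120 = 6/85.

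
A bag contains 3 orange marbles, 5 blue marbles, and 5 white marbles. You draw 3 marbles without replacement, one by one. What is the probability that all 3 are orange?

P(every draw is orange) = 3/13 × 2/12 × 1/11 = 6/1716 = 1/286.

1/286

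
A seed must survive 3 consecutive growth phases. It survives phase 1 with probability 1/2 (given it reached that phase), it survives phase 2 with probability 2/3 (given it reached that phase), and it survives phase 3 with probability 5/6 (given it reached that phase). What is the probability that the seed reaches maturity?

Multiplying along the chain,
P = 1/2 × 2/3 × 5/6 = 10/36 = 5/18.

5/18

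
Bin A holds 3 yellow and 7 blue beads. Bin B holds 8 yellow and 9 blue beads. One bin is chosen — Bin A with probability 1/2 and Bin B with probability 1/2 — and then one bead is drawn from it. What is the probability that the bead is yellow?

131/340

From Bin A: P(yellow) = 3/10.
From Bin B: P(yellow) = 8/17.
Total probability = (1/2)(3/10) + (1/2)(8/17) = 131/340.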